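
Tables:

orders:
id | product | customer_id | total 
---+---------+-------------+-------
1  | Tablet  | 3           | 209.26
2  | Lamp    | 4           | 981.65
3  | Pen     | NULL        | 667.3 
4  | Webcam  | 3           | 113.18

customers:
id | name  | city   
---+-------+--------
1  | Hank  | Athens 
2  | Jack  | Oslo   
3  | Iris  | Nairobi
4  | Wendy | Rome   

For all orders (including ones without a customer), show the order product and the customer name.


LEFT JOIN keeps every row from orders (the left table); where customer_id has no match in customers, the customer columns become NULL. Walk through each order:
  - order 1 (Tablet): customer_id=3 -> matches Iris
  - order 2 (Lamp): customer_id=4 -> matches Wendy
  - order 3 (Pen): customer_id=NULL, no match -> kept with NULL
  - order 4 (Webcam): customer_id=3 -> matches Iris
All 4 rows appear; 1 has NULL customer.

SQL:
SELECT a.product, b.name AS customer
FROM orders a
LEFT JOIN customers b ON a.customer_id = b.id

Result:
product | customer
--------+---------
Tablet  | Iris    
Lamp    | Wendy   
Pen     | NULL    
Webcam  | Iris    


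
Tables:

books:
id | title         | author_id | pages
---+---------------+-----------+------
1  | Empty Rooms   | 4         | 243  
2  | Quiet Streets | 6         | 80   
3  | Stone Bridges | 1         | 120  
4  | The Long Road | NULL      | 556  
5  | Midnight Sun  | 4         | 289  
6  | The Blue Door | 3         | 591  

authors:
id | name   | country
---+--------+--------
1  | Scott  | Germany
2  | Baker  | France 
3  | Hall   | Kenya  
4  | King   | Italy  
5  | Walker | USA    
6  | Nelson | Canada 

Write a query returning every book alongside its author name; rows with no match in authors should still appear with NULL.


LEFT JOIN keeps every row from books (the left table); where author_id has no match in authors, the author columns become NULL. Walk through each book:
  - book 1 (Empty Rooms): author_id=4 -> matches King
  - book 2 (Quiet Streets): author_id=6 -> matches Nelson
  - book 3 (Stone Bridges): author_id=1 -> matches Scott
  - book 4 (The Long Road): author_id=NULL, no match -> kept with NULL
  - book 5 (Midnight Sun): author_id=4 -> matches King
  - book 6 (The Blue Door): author_id=3 -> matches Hall
All 6 rows appear; 1 has NULL author.

SQL:
SELECT a.title, b.name AS author
FROM books a
LEFT JOIN authors b ON a.author_id = b.id

Result:
title         | author
--------------+-------
Empty Rooms   | King  
Quiet Streets | Nelson
Stone Bridges | Scott 
The Long Road | NULL  
Midnight Sun  | King  
The Blue Door | Hall  


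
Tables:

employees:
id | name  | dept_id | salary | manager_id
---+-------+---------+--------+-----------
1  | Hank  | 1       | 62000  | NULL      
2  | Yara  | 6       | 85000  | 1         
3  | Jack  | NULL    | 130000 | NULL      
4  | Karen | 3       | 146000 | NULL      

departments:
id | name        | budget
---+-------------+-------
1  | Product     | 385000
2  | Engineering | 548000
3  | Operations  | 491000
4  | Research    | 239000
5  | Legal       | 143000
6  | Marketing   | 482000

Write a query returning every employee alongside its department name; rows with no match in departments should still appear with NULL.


LEFT JOIN keeps every row from employees (the left table); where dept_id has no match in departments, the department columns become NULL. Walk through each employee:
  - employee 1 (Hank): dept_id=1 -> matches Product
  - employee 2 (Yara): dept_id=6 -> matches Marketing
  - employee 3 (Jack): dept_id=NULL, no match -> kept with NULL
  - employee 4 (Karen): dept_id=3 -> matches Operations
All 4 rows appear; 1 has NULL department.

SQL:
SELECT a.name, b.name AS department
FROM employees a
LEFT JOIN departments b ON a.dept_id = b.id

Result:
name  | department
------+-----------
Hank  | Product   
Yara  | Marketing 
Jack  | NULL      
Karen | Operations


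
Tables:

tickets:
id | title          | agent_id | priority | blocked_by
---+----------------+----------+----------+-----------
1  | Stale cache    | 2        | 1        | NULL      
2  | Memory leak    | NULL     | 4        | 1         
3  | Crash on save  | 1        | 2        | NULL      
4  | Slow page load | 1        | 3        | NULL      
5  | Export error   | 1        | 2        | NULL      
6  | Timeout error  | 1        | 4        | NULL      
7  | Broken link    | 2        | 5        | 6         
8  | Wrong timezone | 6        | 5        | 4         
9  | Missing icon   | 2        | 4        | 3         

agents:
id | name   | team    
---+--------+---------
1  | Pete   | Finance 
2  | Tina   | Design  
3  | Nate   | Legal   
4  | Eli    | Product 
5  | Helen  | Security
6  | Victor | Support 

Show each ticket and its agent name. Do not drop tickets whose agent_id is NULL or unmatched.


LEFT JOIN keeps every row from tickets (the left table); where agent_id has no match in agents, the agent columns become NULL. Walk through each ticket:
  - ticket 1 (Stale cache): agent_id=2 -> matches Tina
  - ticket 2 (Memory leak): agent_id=NULL, no match -> kept with NULL
  - ticket 3 (Crash on save): agent_id=1 -> matches Pete
  - ticket 4 (Slow page load): agent_id=1 -> matches Pete
  - ticket 5 (Export error): agent_id=1 -> matches Pete
  - ticket 6 (Timeout error): agent_id=1 -> matches Pete
  - ticket 7 (Broken link): agent_id=2 -> matches Tina
  - ticket 8 (Wrong timezone): agent_id=6 -> matches Victor
  - ticket 9 (Missing icon): agent_id=2 -> matches Tina
All 9 rows appear; 1 has NULL agent.

SQL:
SELECT a.title, b.name AS agent
FROM tickets a
LEFT JOIN agents b ON a.agent_id = b.id

Result:
title          | agent 
---------------+-------
Stale cache    | Tina  
Memory leak    | NULL  
Crash on save  | Pete  
Slow page load | Pete  
Export error   | Pete  
Timeout error  | Pete  
Broken link    | Tina  
Wrong timezone | Victor
Missing icon   | Tina  


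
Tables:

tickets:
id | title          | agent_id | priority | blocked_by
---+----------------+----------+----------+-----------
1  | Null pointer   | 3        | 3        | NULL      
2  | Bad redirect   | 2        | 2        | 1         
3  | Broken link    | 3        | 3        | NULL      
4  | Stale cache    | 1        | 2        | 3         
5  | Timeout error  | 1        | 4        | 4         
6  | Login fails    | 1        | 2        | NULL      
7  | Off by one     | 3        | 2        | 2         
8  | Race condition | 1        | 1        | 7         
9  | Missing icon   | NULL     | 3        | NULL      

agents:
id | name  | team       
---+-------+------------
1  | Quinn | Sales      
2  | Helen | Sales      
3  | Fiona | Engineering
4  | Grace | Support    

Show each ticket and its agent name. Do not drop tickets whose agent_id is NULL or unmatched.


LEFT JOIN keeps every row from tickets (the left table); where agent_id has no match in agents, the agent columns become NULL. Walk through each ticket:
  - ticket 1 (Null pointer): agent_id=3 -> matches Fiona
  - ticket 2 (Bad redirect): agent_id=2 -> matches Helen
  - ticket 3 (Broken link): agent_id=3 -> matches Fiona
  - ticket 4 (Stale cache): agent_id=1 -> matches Quinn
  - ticket 5 (Timeout error): agent_id=1 -> matches Quinn
  - ticket 6 (Login fails): agent_id=1 -> matches Quinn
  - ticket 7 (Off by one): agent_id=3 -> matches Fiona
  - ticket 8 (Race condition): agent_id=1 -> matches Quinn
  - ticket 9 (Missing icon): agent_id=NULL, no match -> kept with NULL
All 9 rows appear; 1 has NULL agent.

SQL:
SELECT a.title, b.name AS agent
FROM tickets a
LEFT JOIN agents b ON a.agent_id = b.id

Result:
title          | agent
---------------+------
Null pointer   | Fiona
Bad redirect   | Helen
Broken link    | Fiona
Stale cache    | Quinn
Timeout error  | Quinn
Login fails    | Quinn
Off by one     | Fiona
Race condition | Quinn
Missing icon   | NULL 


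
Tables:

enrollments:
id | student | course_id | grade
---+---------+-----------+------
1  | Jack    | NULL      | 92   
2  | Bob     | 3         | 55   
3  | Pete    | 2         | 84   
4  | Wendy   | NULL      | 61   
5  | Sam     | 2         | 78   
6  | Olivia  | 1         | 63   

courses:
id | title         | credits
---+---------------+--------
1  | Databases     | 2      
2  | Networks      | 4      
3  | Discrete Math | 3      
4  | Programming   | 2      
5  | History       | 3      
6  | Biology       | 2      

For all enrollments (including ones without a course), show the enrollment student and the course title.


LEFT JOIN keeps every row from enrollments (the left table); where course_id has no match in courses, the course columns become NULL. Walk through each enrollment:
  - enrollment 1 (Jack): course_id=NULL, no match -> kept with NULL
  - enrollment 2 (Bob): course_id=3 -> matches Discrete Math
  - enrollment 3 (Pete): course_id=2 -> matches Networks
  - enrollment 4 (Wendy): course_id=NULL, no match -> kept with NULL
  - enrollment 5 (Sam): course_id=2 -> matches Networks
  - enrollment 6 (Olivia): course_id=1 -> matches Databases
All 6 rows appear; 2 have NULL course.

SQL:
SELECT a.student, b.title AS course
FROM enrollments a
LEFT JOIN courses b ON a.course_id = b.id

Result:
student | course       
--------+--------------
Jack    | NULL         
Bob     | Discrete Math
Pete    | Networks     
Wendy   | NULL         
Sam     | Networks     
Olivia  | Databases    


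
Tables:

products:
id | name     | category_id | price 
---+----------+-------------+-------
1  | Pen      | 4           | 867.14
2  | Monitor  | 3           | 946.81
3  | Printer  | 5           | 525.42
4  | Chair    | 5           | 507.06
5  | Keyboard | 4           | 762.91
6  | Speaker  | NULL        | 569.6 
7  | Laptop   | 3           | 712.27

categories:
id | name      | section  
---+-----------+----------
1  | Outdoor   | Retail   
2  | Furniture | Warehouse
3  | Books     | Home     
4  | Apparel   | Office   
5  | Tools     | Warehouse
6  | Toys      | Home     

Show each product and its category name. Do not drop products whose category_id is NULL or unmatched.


LEFT JOIN keeps every row from products (the left table); where category_id has no match in categories, the category columns become NULL. Walk through each product:
  - product 1 (Pen): category_id=4 -> matches Apparel
  - product 2 (Monitor): category_id=3 -> matches Books
  - product 3 (Printer): category_id=5 -> matches Tools
  - product 4 (Chair): category_id=5 -> matches Tools
  - product 5 (Keyboard): category_id=4 -> matches Apparel
  - product 6 (Speaker): category_id=NULL, no match -> kept with NULL
  - product 7 (Laptop): category_id=3 -> matches Books
All 7 rows appear; 1 has NULL category.

SQL:
SELECT a.name, b.name AS category
FROM products a
LEFT JOIN categories b ON a.category_id = b.id

Result:
name     | category
---------+---------
Pen      | Apparel 
Monitor  | Books   
Printer  | Tools   
Chair    | Tools   
Keyboard | Apparel 
Speaker  | NULL    
Laptop   | Books   


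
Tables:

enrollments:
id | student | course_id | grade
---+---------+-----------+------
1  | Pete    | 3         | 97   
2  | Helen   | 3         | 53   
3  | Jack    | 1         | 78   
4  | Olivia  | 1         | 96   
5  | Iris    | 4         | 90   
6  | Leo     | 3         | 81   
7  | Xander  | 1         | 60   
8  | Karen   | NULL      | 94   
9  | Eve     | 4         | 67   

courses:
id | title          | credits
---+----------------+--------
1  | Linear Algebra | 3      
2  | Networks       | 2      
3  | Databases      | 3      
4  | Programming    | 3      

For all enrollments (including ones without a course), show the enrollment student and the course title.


LEFT JOIN keeps every row from enrollments (the left table); where course_id has no match in courses, the course columns become NULL. Walk through each enrollment:
  - enrollment 1 (Pete): course_id=3 -> matches Databases
  - enrollment 2 (Helen): course_id=3 -> matches Databases
  - enrollment 3 (Jack): course_id=1 -> matches Linear Algebra
  - enrollment 4 (Olivia): course_id=1 -> matches Linear Algebra
  - enrollment 5 (Iris): course_id=4 -> matches Programming
  - enrollment 6 (Leo): course_id=3 -> matches Databases
  - enrollment 7 (Xander): course_id=1 -> matches Linear Algebra
  - enrollment 8 (Karen): course_id=NULL, no match -> kept with NULL
  - enrollment 9 (Eve): course_id=4 -> matches Programming
All 9 rows appear; 1 has NULL course.

SQL:
SELECT a.student, b.title AS course
FROM enrollments a
LEFT JOIN courses b ON a.course_id = b.id

Result:
student | course        
--------+---------------
Pete    | Databases     
Helen   | Databases     
Jack    | Linear Algebra
Olivia  | Linear Algebra
Iris    | Programming   
Leo     | Databases     
Xander  | Linear Algebra
Karen   | NULL          
Eve     | Programming   


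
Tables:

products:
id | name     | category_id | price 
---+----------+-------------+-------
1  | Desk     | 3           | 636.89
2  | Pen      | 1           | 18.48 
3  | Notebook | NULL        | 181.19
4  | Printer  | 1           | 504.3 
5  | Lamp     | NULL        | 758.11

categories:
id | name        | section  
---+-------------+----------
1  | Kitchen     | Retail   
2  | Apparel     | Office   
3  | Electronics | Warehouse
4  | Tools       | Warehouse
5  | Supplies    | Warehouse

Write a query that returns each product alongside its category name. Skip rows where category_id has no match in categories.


INNER JOIN keeps only products rows whose category_id matches an id in categories. Walk through each product:
  - product 1 (Desk): category_id=3 -> matches Electronics
  - product 2 (Pen): category_id=1 -> matches Kitchen
  - product 3 (Notebook): category_id=NULL, no match -> dropped
  - product 4 (Printer): category_id=1 -> matches Kitchen
  - product 5 (Lamp): category_id=NULL, no match -> dropped
So 2 of 5 rows are dropped.

SQL:
SELECT a.name, b.name AS category
FROM products a
INNER JOIN categories b ON a.category_id = b.id

Result:
name    | category   
--------+------------
Desk    | Electronics
Pen     | Kitchen    
Printer | Kitchen    


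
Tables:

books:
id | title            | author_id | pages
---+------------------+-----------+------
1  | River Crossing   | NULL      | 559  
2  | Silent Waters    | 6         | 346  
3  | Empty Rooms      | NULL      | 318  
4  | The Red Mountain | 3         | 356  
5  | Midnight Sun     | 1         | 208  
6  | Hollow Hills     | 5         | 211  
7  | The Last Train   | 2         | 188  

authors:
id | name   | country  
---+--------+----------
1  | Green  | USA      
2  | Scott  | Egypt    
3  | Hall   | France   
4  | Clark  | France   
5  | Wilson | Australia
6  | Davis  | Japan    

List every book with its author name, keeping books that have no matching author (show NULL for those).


LEFT JOIN keeps every row from books (the left table); where author_id has no match in authors, the author columns become NULL. Walk through each book:
  - book 1 (River Crossing): author_id=NULL, no match -> kept with NULL
  - book 2 (Silent Waters): author_id=6 -> matches Davis
  - book 3 (Empty Rooms): author_id=NULL, no match -> kept with NULL
  - book 4 (The Red Mountain): author_id=3 -> matches Hall
  - book 5 (Midnight Sun): author_id=1 -> matches Green
  - book 6 (Hollow Hills): author_id=5 -> matches Wilson
  - book 7 (The Last Train): author_id=2 -> matches Scott
All 7 rows appear; 2 have NULL author.

SQL:
SELECT a.title, b.name AS author
FROM books a
LEFT JOIN authors b ON a.author_id = b.id

Result:
title            | author
-----------------+-------
River Crossing   | NULL  
Silent Waters    | Davis 
Empty Rooms      | NULL  
The Red Mountain | Hall  
Midnight Sun     | Green 
Hollow Hills     | Wilson
The Last Train   | Scott 


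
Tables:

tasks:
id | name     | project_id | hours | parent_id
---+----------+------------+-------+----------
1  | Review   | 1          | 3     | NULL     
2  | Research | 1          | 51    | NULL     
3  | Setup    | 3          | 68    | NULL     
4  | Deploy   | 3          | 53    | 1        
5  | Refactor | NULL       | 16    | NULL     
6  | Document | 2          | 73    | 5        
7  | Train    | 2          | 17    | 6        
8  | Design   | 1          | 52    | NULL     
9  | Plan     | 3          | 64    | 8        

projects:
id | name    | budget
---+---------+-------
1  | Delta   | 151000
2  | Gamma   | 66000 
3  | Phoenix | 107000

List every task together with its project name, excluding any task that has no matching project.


INNER JOIN keeps only tasks rows whose project_id matches an id in projects. Walk through each task:
  - task 1 (Review): project_id=1 -> matches Delta
  - task 2 (Research): project_id=1 -> matches Delta
  - task 3 (Setup): project_id=3 -> matches Phoenix
  - task 4 (Deploy): project_id=3 -> matches Phoenix
  - task 5 (Refactor): project_id=NULL, no match -> dropped
  - task 6 (Document): project_id=2 -> matches Gamma
  - task 7 (Train): project_id=2 -> matches Gamma
  - task 8 (Design): project_id=1 -> matches Delta
  - task 9 (Plan): project_id=3 -> matches Phoenix
So 1 of 9 rows is dropped.

SQL:
SELECT a.name, b.name AS project
FROM tasks a
INNER JOIN projects b ON a.project_id = b.id

Result:
name     | project
---------+--------
Review   | Delta  
Research | Delta  
Setup    | Phoenix
Deploy   | Phoenix
Document | Gamma  
Train    | Gamma  
Design   | Delta  
Plan     | Phoenix


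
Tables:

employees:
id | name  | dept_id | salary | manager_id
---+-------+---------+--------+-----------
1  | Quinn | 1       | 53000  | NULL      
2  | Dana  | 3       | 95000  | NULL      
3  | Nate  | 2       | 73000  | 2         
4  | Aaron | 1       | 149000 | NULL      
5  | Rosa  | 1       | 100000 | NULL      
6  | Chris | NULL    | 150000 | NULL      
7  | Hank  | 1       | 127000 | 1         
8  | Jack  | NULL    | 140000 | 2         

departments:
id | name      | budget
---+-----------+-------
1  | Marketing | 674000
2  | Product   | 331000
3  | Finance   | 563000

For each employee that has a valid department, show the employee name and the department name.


INNER JOIN keeps only employees rows whose dept_id matches an id in departments. Walk through each employee:
  - employee 1 (Quinn): dept_id=1 -> matches Marketing
  - employee 2 (Dana): dept_id=3 -> matches Finance
  - employee 3 (Nate): dept_id=2 -> matches Product
  - employee 4 (Aaron): dept_id=1 -> matches Marketing
  - employee 5 (Rosa): dept_id=1 -> matches Marketing
  - employee 6 (Chris): dept_id=NULL, no match -> dropped
  - employee 7 (Hank): dept_id=1 -> matches Marketing
  - employee 8 (Jack): dept_id=NULL, no match -> dropped
So 2 of 8 rows are dropped.

SQL:
SELECT a.name, b.name AS department
FROM employees a
INNER JOIN departments b ON a.dept_id = b.id

Result:
name  | department
------+-----------
Quinn | Marketing 
Dana  | Finance   
Nate  | Product   
Aaron | Marketing 
Rosa  | Marketing 
Hank  | Marketing 


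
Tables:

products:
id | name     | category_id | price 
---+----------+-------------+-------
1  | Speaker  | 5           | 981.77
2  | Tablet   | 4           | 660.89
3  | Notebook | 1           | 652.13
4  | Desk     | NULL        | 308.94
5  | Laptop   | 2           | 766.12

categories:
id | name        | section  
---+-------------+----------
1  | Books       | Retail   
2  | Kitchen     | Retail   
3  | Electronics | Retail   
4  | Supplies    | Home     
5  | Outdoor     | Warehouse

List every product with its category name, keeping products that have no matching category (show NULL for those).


LEFT JOIN keeps every row from products (the left table); where category_id has no match in categories, the category columns become NULL. Walk through each product:
  - product 1 (Speaker): category_id=5 -> matches Outdoor
  - product 2 (Tablet): category_id=4 -> matches Supplies
  - product 3 (Notebook): category_id=1 -> matches Books
  - product 4 (Desk): category_id=NULL, no match -> kept with NULL
  - product 5 (Laptop): category_id=2 -> matches Kitchen
All 5 rows appear; 1 has NULL category.

SQL:
SELECT a.name, b.name AS category
FROM products a
LEFT JOIN categories b ON a.category_id = b.id

Result:
name     | category
---------+---------
Speaker  | Outdoor 
Tablet   | Supplies
Notebook | Books   
Desk     | NULL    
Laptop   | Kitchen 


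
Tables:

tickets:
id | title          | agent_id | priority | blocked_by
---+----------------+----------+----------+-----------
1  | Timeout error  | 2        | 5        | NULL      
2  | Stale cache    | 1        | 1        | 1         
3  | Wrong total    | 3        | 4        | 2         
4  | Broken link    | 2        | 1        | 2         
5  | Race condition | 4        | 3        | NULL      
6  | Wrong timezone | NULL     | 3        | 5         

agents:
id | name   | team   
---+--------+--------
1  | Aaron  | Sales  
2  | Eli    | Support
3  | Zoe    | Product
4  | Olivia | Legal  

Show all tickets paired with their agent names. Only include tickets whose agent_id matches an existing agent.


INNER JOIN keeps only tickets rows whose agent_id matches an id in agents. Walk through each ticket:
  - ticket 1 (Timeout error): agent_id=2 -> matches Eli
  - ticket 2 (Stale cache): agent_id=1 -> matches Aaron
  - ticket 3 (Wrong total): agent_id=3 -> matches Zoe
  - ticket 4 (Broken link): agent_id=2 -> matches Eli
  - ticket 5 (Race condition): agent_id=4 -> matches Olivia
  - ticket 6 (Wrong timezone): agent_id=NULL, no match -> dropped
So 1 of 6 rows is dropped.

SQL:
SELECT a.title, b.name AS agent
FROM tickets a
INNER JOIN agents b ON a.agent_id = b.id

Result:
title          | agent 
---------------+-------
Timeout error  | Eli   
Stale cache    | Aaron 
Wrong total    | Zoe   
Broken link    | Eli   
Race condition | Olivia


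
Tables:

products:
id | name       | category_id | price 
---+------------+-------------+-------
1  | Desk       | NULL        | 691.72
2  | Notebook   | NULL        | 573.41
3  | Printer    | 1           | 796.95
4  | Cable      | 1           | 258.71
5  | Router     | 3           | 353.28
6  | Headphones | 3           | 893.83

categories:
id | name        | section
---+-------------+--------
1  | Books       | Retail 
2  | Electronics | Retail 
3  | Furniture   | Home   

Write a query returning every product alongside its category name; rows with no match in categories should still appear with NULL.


LEFT JOIN keeps every row from products (the left table); where category_id has no match in categories, the category columns become NULL. Walk through each product:
  - product 1 (Desk): category_id=NULL, no match -> kept with NULL
  - product 2 (Notebook): category_id=NULL, no match -> kept with NULL
  - product 3 (Printer): category_id=1 -> matches Books
  - product 4 (Cable): category_id=1 -> matches Books
  - product 5 (Router): category_id=3 -> matches Furniture
  - product 6 (Headphones): category_id=3 -> matches Furniture
All 6 rows appear; 2 have NULL category.

SQL:
SELECT a.name, b.name AS category
FROM products a
LEFT JOIN categories b ON a.category_id = b.id

Result:
name       | category 
-----------+----------
Desk       | NULL     
Notebook   | NULL     
Printer    | Books    
Cable      | Books    
Router     | Furniture
Headphones | Furniture


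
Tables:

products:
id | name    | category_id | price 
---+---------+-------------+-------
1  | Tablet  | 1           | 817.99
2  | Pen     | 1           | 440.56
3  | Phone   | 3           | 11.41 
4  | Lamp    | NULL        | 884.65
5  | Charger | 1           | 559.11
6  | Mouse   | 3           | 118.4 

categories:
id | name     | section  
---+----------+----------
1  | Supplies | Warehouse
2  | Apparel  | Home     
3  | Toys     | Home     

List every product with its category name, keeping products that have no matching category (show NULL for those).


LEFT JOIN keeps every row from products (the left table); where category_id has no match in categories, the category columns become NULL. Walk through each product:
  - product 1 (Tablet): category_id=1 -> matches Supplies
  - product 2 (Pen): category_id=1 -> matches Supplies
  - product 3 (Phone): category_id=3 -> matches Toys
  - product 4 (Lamp): category_id=NULL, no match -> kept with NULL
  - product 5 (Charger): category_id=1 -> matches Supplies
  - product 6 (Mouse): category_id=3 -> matches Toys
All 6 rows appear; 1 has NULL category.

SQL:
SELECT a.name, b.name AS category
FROM products a
LEFT JOIN categories b ON a.category_id = b.id

Result:
name    | category
--------+---------
Tablet  | Supplies
Pen     | Supplies
Phone   | Toys    
Lamp    | NULL    
Charger | Supplies
Mouse   | Toys    


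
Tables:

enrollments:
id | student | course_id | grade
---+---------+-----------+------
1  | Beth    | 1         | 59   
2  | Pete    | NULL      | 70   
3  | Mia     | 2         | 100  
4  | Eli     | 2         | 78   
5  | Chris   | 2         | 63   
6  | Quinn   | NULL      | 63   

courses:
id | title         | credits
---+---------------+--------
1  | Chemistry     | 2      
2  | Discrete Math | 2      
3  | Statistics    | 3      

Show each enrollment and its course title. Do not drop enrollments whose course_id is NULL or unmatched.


LEFT JOIN keeps every row from enrollments (the left table); where course_id has no match in courses, the course columns become NULL. Walk through each enrollment:
  - enrollment 1 (Beth): course_id=1 -> matches Chemistry
  - enrollment 2 (Pete): course_id=NULL, no match -> kept with NULL
  - enrollment 3 (Mia): course_id=2 -> matches Discrete Math
  - enrollment 4 (Eli): course_id=2 -> matches Discrete Math
  - enrollment 5 (Chris): course_id=2 -> matches Discrete Math
  - enrollment 6 (Quinn): course_id=NULL, no match -> kept with NULL
All 6 rows appear; 2 have NULL course.

SQL:
SELECT a.student, b.title AS course
FROM enrollments a
LEFT JOIN courses b ON a.course_id = b.id

Result:
student | course       
--------+--------------
Beth    | Chemistry    
Pete    | NULL         
Mia     | Discrete Math
Eli     | Discrete Math
Chris   | Discrete Math
Quinn   | NULL         


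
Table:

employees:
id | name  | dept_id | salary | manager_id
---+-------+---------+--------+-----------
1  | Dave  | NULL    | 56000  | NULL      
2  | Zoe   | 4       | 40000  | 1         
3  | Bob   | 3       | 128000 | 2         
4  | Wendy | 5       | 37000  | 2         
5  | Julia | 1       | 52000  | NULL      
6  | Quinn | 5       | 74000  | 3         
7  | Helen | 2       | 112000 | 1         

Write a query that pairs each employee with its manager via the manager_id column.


This is a self-join: employees is joined to a second copy of itself, matching each row's manager_id to another row's id. Use LEFT JOIN so rows with manager_id=NULL are kept.
  - employee 1 (Dave): manager_id=NULL -> NULL
  - employee 2 (Zoe): manager_id=1 -> Dave
  - employee 3 (Bob): manager_id=2 -> Zoe
  - employee 4 (Wendy): manager_id=2 -> Zoe
  - employee 5 (Julia): manager_id=NULL -> NULL
  - employee 6 (Quinn): manager_id=3 -> Bob
  - employee 7 (Helen): manager_id=1 -> Dave

SQL:
SELECT a.name AS item, b.name AS manager
FROM employees a
LEFT JOIN employees b ON a.manager_id = b.id

Result:
item  | manager
------+--------
Dave  | NULL   
Zoe   | Dave   
Bob   | Zoe    
Wendy | Zoe    
Julia | NULL   
Quinn | Bob    
Helen | Dave   


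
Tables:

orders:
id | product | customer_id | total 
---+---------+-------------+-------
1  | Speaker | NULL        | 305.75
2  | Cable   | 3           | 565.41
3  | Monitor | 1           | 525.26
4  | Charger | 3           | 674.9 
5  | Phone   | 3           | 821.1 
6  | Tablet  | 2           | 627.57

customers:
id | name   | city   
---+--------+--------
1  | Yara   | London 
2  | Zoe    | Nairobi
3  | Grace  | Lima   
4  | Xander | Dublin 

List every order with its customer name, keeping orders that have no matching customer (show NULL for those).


LEFT JOIN keeps every row from orders (the left table); where customer_id has no match in customers, the customer columns become NULL. Walk through each order:
  - order 1 (Speaker): customer_id=NULL, no match -> kept with NULL
  - order 2 (Cable): customer_id=3 -> matches Grace
  - order 3 (Monitor): customer_id=1 -> matches Yara
  - order 4 (Charger): customer_id=3 -> matches Grace
  - order 5 (Phone): customer_id=3 -> matches Grace
  - order 6 (Tablet): customer_id=2 -> matches Zoe
All 6 rows appear; 1 has NULL customer.

SQL:
SELECT a.product, b.name AS customer
FROM orders a
LEFT JOIN customers b ON a.customer_id = b.id

Result:
product | customer
--------+---------
Speaker | NULL    
Cable   | Grace   
Monitor | Yara    
Charger | Grace   
Phone   | Grace   
Tablet  | Zoe     


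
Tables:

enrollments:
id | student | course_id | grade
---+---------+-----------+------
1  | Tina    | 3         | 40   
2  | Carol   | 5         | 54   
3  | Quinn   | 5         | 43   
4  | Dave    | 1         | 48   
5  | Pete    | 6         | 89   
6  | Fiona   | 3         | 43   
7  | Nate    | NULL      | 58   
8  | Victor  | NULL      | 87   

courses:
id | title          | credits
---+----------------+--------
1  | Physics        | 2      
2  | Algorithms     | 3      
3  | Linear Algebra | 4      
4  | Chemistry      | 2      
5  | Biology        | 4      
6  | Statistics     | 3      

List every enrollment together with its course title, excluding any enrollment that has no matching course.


INNER JOIN keeps only enrollments rows whose course_id matches an id in courses. Walk through each enrollment:
  - enrollment 1 (Tina): course_id=3 -> matches Linear Algebra
  - enrollment 2 (Carol): course_id=5 -> matches Biology
  - enrollment 3 (Quinn): course_id=5 -> matches Biology
  - enrollment 4 (Dave): course_id=1 -> matches Physics
  - enrollment 5 (Pete): course_id=6 -> matches Statistics
  - enrollment 6 (Fiona): course_id=3 -> matches Linear Algebra
  - enrollment 7 (Nate): course_id=NULL, no match -> dropped
  - enrollment 8 (Victor): course_id=NULL, no match -> dropped
So 2 of 8 rows are dropped.

SQL:
SELECT a.student, b.title AS course
FROM enrollments a
INNER JOIN courses b ON a.course_id = b.id

Result:
student | course        
--------+---------------
Tina    | Linear Algebra
Carol   | Biology       
Quinn   | Biology       
Dave    | Physics       
Pete    | Statistics    
Fiona   | Linear Algebra


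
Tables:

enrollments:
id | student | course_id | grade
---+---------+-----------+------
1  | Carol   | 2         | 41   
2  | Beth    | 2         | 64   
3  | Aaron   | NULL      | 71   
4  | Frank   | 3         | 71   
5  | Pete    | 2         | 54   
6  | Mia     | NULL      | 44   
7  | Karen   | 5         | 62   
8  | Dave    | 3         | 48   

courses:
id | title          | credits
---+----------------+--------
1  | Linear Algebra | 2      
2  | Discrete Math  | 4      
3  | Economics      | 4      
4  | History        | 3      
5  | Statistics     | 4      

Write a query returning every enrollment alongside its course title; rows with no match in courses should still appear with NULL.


LEFT JOIN keeps every row from enrollments (the left table); where course_id has no match in courses, the course columns become NULL. Walk through each enrollment:
  - enrollment 1 (Carol): course_id=2 -> matches Discrete Math
  - enrollment 2 (Beth): course_id=2 -> matches Discrete Math
  - enrollment 3 (Aaron): course_id=NULL, no match -> kept with NULL
  - enrollment 4 (Frank): course_id=3 -> matches Economics
  - enrollment 5 (Pete): course_id=2 -> matches Discrete Math
  - enrollment 6 (Mia): course_id=NULL, no match -> kept with NULL
  - enrollment 7 (Karen): course_id=5 -> matches Statistics
  - enrollment 8 (Dave): course_id=3 -> matches Economics
All 8 rows appear; 2 have NULL course.

SQL:
SELECT a.student, b.title AS course
FROM enrollments a
LEFT JOIN courses b ON a.course_id = b.id

Result:
student | course       
--------+--------------
Carol   | Discrete Math
Beth    | Discrete Math
Aaron   | NULL         
Frank   | Economics    
Pete    | Discrete Math
Mia     | NULL         
Karen   | Statistics   
Dave    | Economics    


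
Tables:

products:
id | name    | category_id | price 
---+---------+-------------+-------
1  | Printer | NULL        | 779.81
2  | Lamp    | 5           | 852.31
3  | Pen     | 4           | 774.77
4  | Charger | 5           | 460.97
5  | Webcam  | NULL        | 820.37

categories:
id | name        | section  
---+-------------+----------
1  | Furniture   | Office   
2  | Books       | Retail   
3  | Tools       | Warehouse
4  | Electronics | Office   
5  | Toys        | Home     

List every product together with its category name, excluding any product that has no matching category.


INNER JOIN keeps only products rows whose category_id matches an id in categories. Walk through each product:
  - product 1 (Printer): category_id=NULL, no match -> dropped
  - product 2 (Lamp): category_id=5 -> matches Toys
  - product 3 (Pen): category_id=4 -> matches Electronics
  - product 4 (Charger): category_id=5 -> matches Toys
  - product 5 (Webcam): category_id=NULL, no match -> dropped
So 2 of 5 rows are dropped.

SQL:
SELECT a.name, b.name AS category
FROM products a
INNER JOIN categories b ON a.category_id = b.id

Result:
name    | category   
--------+------------
Lamp    | Toys       
Pen     | Electronics
Charger | Toys       


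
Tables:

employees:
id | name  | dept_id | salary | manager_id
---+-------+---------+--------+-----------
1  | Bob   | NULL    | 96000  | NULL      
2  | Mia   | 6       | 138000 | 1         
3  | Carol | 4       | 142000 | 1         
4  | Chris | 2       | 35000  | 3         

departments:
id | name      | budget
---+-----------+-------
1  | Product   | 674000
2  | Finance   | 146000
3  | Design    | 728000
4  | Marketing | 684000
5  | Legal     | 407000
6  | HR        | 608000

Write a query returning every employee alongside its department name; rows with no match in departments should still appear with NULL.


LEFT JOIN keeps every row from employees (the left table); where dept_id has no match in departments, the department columns become NULL. Walk through each employee:
  - employee 1 (Bob): dept_id=NULL, no match -> kept with NULL
  - employee 2 (Mia): dept_id=6 -> matches HR
  - employee 3 (Carol): dept_id=4 -> matches Marketing
  - employee 4 (Chris): dept_id=2 -> matches Finance
All 4 rows appear; 1 has NULL department.

SQL:
SELECT a.name, b.name AS department
FROM employees a
LEFT JOIN departments b ON a.dept_id = b.id

Result:
name  | department
------+-----------
Bob   | NULL      
Mia   | HR        
Carol | Marketing 
Chris | Finance   


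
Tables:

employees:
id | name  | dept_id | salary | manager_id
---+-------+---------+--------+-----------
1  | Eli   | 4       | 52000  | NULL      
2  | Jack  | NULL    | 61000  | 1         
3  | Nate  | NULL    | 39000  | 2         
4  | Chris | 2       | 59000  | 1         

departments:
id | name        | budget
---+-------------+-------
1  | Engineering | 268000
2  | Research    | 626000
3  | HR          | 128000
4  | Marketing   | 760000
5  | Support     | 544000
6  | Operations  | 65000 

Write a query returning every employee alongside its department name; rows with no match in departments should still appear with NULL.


LEFT JOIN keeps every row from employees (the left table); where dept_id has no match in departments, the department columns become NULL. Walk through each employee:
  - employee 1 (Eli): dept_id=4 -> matches Marketing
  - employee 2 (Jack): dept_id=NULL, no match -> kept with NULL
  - employee 3 (Nate): dept_id=NULL, no match -> kept with NULL
  - employee 4 (Chris): dept_id=2 -> matches Research
All 4 rows appear; 2 have NULL department.

SQL:
SELECT a.name, b.name AS department
FROM employees a
LEFT JOIN departments b ON a.dept_id = b.id

Result:
name  | department
------+-----------
Eli   | Marketing 
Jack  | NULL      
Nate  | NULL      
Chris | Research  


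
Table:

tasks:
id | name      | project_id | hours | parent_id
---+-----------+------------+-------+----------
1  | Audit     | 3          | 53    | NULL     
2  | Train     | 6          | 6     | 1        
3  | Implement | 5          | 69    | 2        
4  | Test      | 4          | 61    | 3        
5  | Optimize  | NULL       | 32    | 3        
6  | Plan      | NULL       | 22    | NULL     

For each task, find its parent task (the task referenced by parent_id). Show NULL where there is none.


This is a self-join: tasks is joined to a second copy of itself, matching each row's parent_id to another row's id. Use LEFT JOIN so rows with parent_id=NULL are kept.
  - task 1 (Audit): parent_id=NULL -> NULL
  - task 2 (Train): parent_id=1 -> Audit
  - task 3 (Implement): parent_id=2 -> Train
  - task 4 (Test): parent_id=3 -> Implement
  - task 5 (Optimize): parent_id=3 -> Implement
  - task 6 (Plan): parent_id=NULL -> NULL

SQL:
SELECT a.name AS item, b.name AS parent
FROM tasks a
LEFT JOIN tasks b ON a.parent_id = b.id

Result:
item      | parent   
----------+----------
Audit     | NULL     
Train     | Audit    
Implement | Train    
Test      | Implement
Optimize  | Implement
Plan      | NULL     


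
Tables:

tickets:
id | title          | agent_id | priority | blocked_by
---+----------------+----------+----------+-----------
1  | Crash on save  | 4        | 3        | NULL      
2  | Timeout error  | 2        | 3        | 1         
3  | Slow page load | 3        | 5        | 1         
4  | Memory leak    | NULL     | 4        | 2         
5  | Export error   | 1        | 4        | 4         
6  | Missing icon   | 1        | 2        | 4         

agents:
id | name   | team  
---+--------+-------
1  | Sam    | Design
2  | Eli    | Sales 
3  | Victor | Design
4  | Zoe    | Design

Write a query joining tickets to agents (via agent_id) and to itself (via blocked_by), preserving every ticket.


Two LEFT JOINs from the same base table tickets: one to agents via agent_id, one to tickets itself via blocked_by. Both are LEFT so every ticket is preserved.
Match against agents:
  - ticket 1 (Crash on save): agent_id=4 -> matches Zoe
  - ticket 2 (Timeout error): agent_id=2 -> matches Eli
  - ticket 3 (Slow page load): agent_id=3 -> matches Victor
  - ticket 4 (Memory leak): agent_id=NULL, no match -> kept with NULL
  - ticket 5 (Export error): agent_id=1 -> matches Sam
  - ticket 6 (Missing icon): agent_id=1 -> matches Sam
Match against tickets (self):
  - ticket 1 (Crash on save): blocked_by=NULL -> NULL
  - ticket 2 (Timeout error): blocked_by=1 -> Crash on save
  - ticket 3 (Slow page load): blocked_by=1 -> Crash on save
  - ticket 4 (Memory leak): blocked_by=2 -> Timeout error
  - ticket 5 (Export error): blocked_by=4 -> Memory leak
  - ticket 6 (Missing icon): blocked_by=4 -> Memory leak

SQL:
SELECT a.title, b.name AS agent, c.title AS blocked_by
FROM tickets a
LEFT JOIN agents b ON a.agent_id = b.id
LEFT JOIN tickets c ON a.blocked_by = c.id

Result:
title          | agent  | blocked_by   
---------------+--------+--------------
Crash on save  | Zoe    | NULL         
Timeout error  | Eli    | Crash on save
Slow page load | Victor | Crash on save
Memory leak    | NULL   | Timeout error
Export error   | Sam    | Memory leak  
Missing icon   | Sam    | Memory leak  


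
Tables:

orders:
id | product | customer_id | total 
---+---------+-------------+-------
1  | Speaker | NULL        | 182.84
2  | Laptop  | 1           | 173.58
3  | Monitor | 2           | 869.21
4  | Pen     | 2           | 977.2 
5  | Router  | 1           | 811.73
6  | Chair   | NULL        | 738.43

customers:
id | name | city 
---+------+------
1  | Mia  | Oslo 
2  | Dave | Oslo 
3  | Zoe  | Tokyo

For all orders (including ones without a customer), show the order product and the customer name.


LEFT JOIN keeps every row from orders (the left table); where customer_id has no match in customers, the customer columns become NULL. Walk through each order:
  - order 1 (Speaker): customer_id=NULL, no match -> kept with NULL
  - order 2 (Laptop): customer_id=1 -> matches Mia
  - order 3 (Monitor): customer_id=2 -> matches Dave
  - order 4 (Pen): customer_id=2 -> matches Dave
  - order 5 (Router): customer_id=1 -> matches Mia
  - order 6 (Chair): customer_id=NULL, no match -> kept with NULL
All 6 rows appear; 2 have NULL customer.

SQL:
SELECT a.product, b.name AS customer
FROM orders a
LEFT JOIN customers b ON a.customer_id = b.id

Result:
product | customer
--------+---------
Speaker | NULL    
Laptop  | Mia     
Monitor | Dave    
Pen     | Dave    
Router  | Mia     
Chair   | NULL    


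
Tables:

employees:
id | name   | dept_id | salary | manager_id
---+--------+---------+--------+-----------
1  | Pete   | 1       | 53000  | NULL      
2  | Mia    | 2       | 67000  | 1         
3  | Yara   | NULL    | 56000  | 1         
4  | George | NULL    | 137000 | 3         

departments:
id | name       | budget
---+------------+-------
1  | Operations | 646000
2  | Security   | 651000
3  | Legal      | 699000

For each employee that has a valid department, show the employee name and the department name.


INNER JOIN keeps only employees rows whose dept_id matches an id in departments. Walk through each employee:
  - employee 1 (Pete): dept_id=1 -> matches Operations
  - employee 2 (Mia): dept_id=2 -> matches Security
  - employee 3 (Yara): dept_id=NULL, no match -> dropped
  - employee 4 (George): dept_id=NULL, no match -> dropped
So 2 of 4 rows are dropped.

SQL:
SELECT a.name, b.name AS department
FROM employees a
INNER JOIN departments b ON a.dept_id = b.id

Result:
name | department
-----+-----------
Pete | Operations
Mia  | Security  
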